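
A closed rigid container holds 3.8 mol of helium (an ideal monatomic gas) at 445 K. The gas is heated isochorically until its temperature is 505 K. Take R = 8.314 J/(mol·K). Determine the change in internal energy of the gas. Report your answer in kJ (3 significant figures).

Constant volume ⇒ W = 0, so Q = ΔU = nCᵥΔT with Cᵥ = 3R/2 = 12.47 J/(mol·K).
ΔU = (3.8)(12.47)(505 − 445) = 2843 J.

ΔU ≈ 2.84 kJ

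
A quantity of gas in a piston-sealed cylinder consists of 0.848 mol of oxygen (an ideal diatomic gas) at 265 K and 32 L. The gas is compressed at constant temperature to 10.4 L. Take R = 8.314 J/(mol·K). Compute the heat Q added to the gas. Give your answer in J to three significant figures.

Isothermal ⇒ ΔU = 0, so Q = W = nRT ln(V₂/V₁).
Q = (0.848)(8.314)(265) ln(10.4/32) = 1868 × -1.124 = -2100 J.

Q ≈ -2100 J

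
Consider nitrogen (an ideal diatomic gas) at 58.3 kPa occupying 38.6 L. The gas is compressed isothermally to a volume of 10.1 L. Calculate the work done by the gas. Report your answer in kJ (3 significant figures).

Isothermal: W = nRT ln(V₂/V₁) = P₁V₁ ln(V₂/V₁).
P₁V₁ = (58.3 kPa)(38.6 L) = 2250 J.
W = 2250 × ln(10.1/38.6) = 2250 × -1.341
W_by_gas = -3017 J.

W ≈ -3.02 kJ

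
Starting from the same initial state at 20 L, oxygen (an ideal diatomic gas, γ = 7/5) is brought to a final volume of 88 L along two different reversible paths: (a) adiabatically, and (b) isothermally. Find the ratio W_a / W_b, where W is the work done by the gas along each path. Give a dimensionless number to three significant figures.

W_a / W_b ≈ 0.754

Path (a) adiabatic: W = P₁V₁(1 − (V₁/V₂)^(γ−1))/(γ−1) → W_a/(P₁V₁) = 1.118.
Path (b) isothermal: W = P₁V₁ ln(V₂/V₁) → W_b/(P₁V₁) = 1.482.
W_a / W_b = 1.118 / 1.482 = 0.7545.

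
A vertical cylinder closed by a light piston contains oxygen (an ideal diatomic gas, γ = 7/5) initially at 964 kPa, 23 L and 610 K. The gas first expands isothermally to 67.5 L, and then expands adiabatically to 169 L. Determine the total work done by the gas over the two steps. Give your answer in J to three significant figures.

W_total ≈ 40900 J

Step 1 (isothermal): W = P₁V₁ ln(V₂/V₁) = (22172) ln(67.5/23) = 23871 J.
After step 1: P = 328.5 kPa, V = 67.5 L, T = 610 K.
Step 2 (adiabatic): W = (P₁V₁ − P₂V₂)/(γ−1) = (22172 − 15359)/0.4 = 17032 J.
W_total = 23871 + 17032 = 40903 J.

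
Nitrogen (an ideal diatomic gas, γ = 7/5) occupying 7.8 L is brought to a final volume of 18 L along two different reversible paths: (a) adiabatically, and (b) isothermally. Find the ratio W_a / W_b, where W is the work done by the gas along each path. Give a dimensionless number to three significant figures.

Path (a) adiabatic: W = P₁V₁(1 − (V₁/V₂)^(γ−1))/(γ−1) → W_a/(P₁V₁) = 0.7108.
Path (b) isothermal: W = P₁V₁ ln(V₂/V₁) → W_b/(P₁V₁) = 0.8362.
W_a / W_b = 0.7108 / 0.8362 = 0.8499.

W_a / W_b ≈ 0.850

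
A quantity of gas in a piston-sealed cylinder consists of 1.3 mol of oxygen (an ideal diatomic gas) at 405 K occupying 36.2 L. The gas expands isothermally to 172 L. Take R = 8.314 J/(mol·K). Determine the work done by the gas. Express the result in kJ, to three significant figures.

Isothermal: W = nRT ln(V₂/V₁).
W = (1.3)(8.314)(405) × ln(172/36.2)
  = 4377 × 1.558
W_by_gas = 6822 J.

W ≈ 6.82 kJ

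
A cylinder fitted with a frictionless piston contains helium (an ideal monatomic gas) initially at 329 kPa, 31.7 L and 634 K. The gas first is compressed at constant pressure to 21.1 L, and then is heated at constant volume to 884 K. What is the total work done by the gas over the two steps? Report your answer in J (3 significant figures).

W_total ≈ -3490 J

Step 1 (isobaric): W = PΔV = (329 kPa)(21.1 − 31.7 L) = -3487 J.
Step 2 (isochoric): W = 0 (constant volume).
W_total = -3487 + 0 = -3487 J.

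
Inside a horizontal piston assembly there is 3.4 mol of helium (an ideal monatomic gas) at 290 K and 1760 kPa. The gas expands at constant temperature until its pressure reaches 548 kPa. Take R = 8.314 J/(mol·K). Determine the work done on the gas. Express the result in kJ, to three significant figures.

W ≈ -9.56 kJ

Isothermal process: W = nRT ln(V₂/V₁) = nRT ln(P₁/P₂).
W = (3.4)(8.314)(290) × ln(1760/548)
  = 8198 × ln(3.212) = 8198 × 1.167
W_by_gas = 9565 J; work on gas = −W_by = -9565 J.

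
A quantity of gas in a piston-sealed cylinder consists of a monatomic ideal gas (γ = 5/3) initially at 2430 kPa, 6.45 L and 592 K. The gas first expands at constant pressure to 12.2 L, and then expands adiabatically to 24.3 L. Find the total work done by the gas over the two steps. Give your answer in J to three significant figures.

W_total ≈ 30400 J

Step 1 (isobaric): W = PΔV = (2430 kPa)(12.2 − 6.45 L) = 13972 J.
After step 1: P = 2430 kPa, V = 12.2 L, T = 1120 K.
Step 2 (adiabatic): W = (P₁V₁ − P₂V₂)/(γ−1) = (29646 − 18727)/0.667 = 16378 J.
W_total = 13972 + 16378 = 30351 J.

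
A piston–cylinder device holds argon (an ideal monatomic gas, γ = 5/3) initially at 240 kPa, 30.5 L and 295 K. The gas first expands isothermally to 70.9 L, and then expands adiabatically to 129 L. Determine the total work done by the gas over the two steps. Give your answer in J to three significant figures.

Step 1 (isothermal): W = P₁V₁ ln(V₂/V₁) = (7320) ln(70.9/30.5) = 6175 J.
After step 1: P = 103.2 kPa, V = 70.9 L, T = 295 K.
Step 2 (adiabatic): W = (P₁V₁ − P₂V₂)/(γ−1) = (7320 − 4912)/0.667 = 3613 J.
W_total = 6175 + 3613 = 9787 J.

W_total ≈ 9790 J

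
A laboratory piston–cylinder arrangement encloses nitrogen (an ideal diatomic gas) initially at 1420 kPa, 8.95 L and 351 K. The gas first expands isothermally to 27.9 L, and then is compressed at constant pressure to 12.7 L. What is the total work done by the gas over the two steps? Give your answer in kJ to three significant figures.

W_total ≈ 7.53 kJ

Step 1 (isothermal): W = P₁V₁ ln(V₂/V₁) = (12709) ln(27.9/8.95) = 14450 J.
After step 1: P = 455.5 kPa, V = 27.9 L, T = 351 K.
Step 2 (isobaric): W = PΔV = (455.5 kPa)(12.7 − 27.9 L) = -6924 J.
W_total = 14450 − 6924 = 7526 J.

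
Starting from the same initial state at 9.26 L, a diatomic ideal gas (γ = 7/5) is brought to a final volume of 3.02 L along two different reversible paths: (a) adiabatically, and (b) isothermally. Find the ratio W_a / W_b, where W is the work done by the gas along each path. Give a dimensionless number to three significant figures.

Path (a) adiabatic: W = P₁V₁(1 − (V₁/V₂)^(γ−1))/(γ−1) → W_a/(P₁V₁) = -1.414.
Path (b) isothermal: W = P₁V₁ ln(V₂/V₁) → W_b/(P₁V₁) = -1.12.
W_a / W_b = -1.414 / -1.12 = 1.262.

W_a / W_b ≈ 1.26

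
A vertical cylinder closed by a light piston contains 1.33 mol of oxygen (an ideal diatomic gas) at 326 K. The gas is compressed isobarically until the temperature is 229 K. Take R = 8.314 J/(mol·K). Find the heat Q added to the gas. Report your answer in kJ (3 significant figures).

Isobaric: W = nRΔT = (1.33)(8.314)(-97) = -1073 J.
ΔU = nCᵥΔT with Cᵥ = 5R/2: ΔU = (1.33)(20.79)(-97) = -2681 J.
Q = ΔU + W = -2681 − 1073 = -3754 J.

Q ≈ -3.75 kJ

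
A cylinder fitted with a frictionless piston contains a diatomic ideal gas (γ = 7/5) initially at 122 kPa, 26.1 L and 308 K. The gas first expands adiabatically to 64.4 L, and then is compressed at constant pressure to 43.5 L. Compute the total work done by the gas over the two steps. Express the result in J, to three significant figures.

Step 1 (adiabatic): W = (P₁V₁ − P₂V₂)/(γ−1) = (3184 − 2219)/0.4 = 2414 J.
After step 1: P = 34.45 kPa, V = 64.4 L, T = 214.6 K.
Step 2 (isobaric): W = PΔV = (34.45 kPa)(43.5 − 64.4 L) = -720 J.
W_total = 2414 − 720 = 1694 J.

W_total ≈ 1690 J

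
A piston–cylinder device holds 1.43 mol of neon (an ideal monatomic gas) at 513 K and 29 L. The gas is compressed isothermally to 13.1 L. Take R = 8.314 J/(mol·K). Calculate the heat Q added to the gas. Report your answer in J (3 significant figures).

Q ≈ -4850 J

Isothermal ⇒ ΔU = 0, so Q = W = nRT ln(V₂/V₁).
Q = (1.43)(8.314)(513) ln(13.1/29) = 6099 × -0.7947 = -4847 J.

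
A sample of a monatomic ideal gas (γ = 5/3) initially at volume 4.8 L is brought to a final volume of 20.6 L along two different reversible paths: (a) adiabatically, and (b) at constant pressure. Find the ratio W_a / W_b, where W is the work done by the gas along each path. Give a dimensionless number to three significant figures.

Path (a) adiabatic: W = P₁V₁(1 − (V₁/V₂)^(γ−1))/(γ−1) → W_a/(P₁V₁) = 0.932.
Path (b) isobaric: W = P₁(V₂ − V₁) → W_b/(P₁V₁) = 3.292.
W_a / W_b = 0.932 / 3.292 = 0.2831.

W_a / W_b ≈ 0.283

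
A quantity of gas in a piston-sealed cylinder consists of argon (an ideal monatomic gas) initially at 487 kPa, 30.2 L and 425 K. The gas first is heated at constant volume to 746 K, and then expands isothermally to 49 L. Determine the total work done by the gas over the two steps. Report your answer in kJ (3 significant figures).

W_total ≈ 12.5 kJ

Step 1 (isochoric): W = 0 (constant volume).
After step 1: P = 854.8 kPa (V unchanged).
Step 2 (isothermal): W = P₁V₁ ln(V₂/V₁) = (25816) ln(49/30.2) = 12494 J.
W_total = 0 + 12494 = 12494 J.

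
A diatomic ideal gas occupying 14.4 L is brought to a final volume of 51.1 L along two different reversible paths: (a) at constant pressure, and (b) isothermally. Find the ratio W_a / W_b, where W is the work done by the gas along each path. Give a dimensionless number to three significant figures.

W_a / W_b ≈ 2.01

Path (a) isobaric: W = P₁(V₂ − V₁) → W_a/(P₁V₁) = 2.549.
Path (b) isothermal: W = P₁V₁ ln(V₂/V₁) → W_b/(P₁V₁) = 1.267.
W_a / W_b = 2.549 / 1.267 = 2.012.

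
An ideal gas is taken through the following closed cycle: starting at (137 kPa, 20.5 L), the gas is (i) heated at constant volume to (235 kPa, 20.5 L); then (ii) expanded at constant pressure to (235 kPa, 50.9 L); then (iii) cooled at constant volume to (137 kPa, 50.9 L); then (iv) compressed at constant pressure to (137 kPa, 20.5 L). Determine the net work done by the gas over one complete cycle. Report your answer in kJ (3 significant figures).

Constant-volume legs do no work.
W(ii) = (235)(50.9 − 20.5) = 7144 J; W(iv) = (137)(20.5 − 50.9) = -4165 J.
W_net = 7144 − 4165 = 2979 J (the clockwise enclosed area).

W_net ≈ 2.98 kJ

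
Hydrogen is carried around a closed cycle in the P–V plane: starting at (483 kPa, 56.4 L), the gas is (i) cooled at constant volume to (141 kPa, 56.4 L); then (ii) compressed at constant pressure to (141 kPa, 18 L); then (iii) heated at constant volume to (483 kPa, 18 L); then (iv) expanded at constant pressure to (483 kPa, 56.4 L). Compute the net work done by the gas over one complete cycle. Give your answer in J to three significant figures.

W_net ≈ 13100 J

Constant-volume legs do no work.
W(ii) = (141)(18 − 56.4) = -5414 J; W(iv) = (483)(56.4 − 18) = 18547 J.
W_net = -5414 + 18547 = 13133 J (the clockwise enclosed area).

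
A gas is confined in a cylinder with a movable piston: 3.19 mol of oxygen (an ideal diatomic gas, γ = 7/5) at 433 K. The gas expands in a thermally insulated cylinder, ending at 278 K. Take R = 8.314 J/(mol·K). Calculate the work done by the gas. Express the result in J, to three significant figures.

Adiabatic ⇒ Q = 0, so W_by = −ΔU = nCᵥ(T₁ − T₂).
Cᵥ = 5R/2 = 20.79 J/(mol·K).
W = (3.19)(20.79)(433 − 278) = 10277 J.

W ≈ 10300 J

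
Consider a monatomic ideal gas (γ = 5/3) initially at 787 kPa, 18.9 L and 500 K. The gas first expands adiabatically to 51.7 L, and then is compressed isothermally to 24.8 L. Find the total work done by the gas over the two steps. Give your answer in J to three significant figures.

Step 1 (adiabatic): W = (P₁V₁ − P₂V₂)/(γ−1) = (14874 − 7605)/0.667 = 10904 J.
After step 1: P = 147.1 kPa, V = 51.7 L, T = 255.6 K.
Step 2 (isothermal): W = P₁V₁ ln(V₂/V₁) = (7605) ln(24.8/51.7) = -5587 J.
W_total = 10904 − 5587 = 5318 J.

W_total ≈ 5320 J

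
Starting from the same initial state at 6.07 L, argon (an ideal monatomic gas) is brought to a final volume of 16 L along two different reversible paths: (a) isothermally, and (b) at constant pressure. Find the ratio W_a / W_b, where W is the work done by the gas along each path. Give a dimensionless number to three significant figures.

Path (a) isothermal: W = P₁V₁ ln(V₂/V₁) → W_a/(P₁V₁) = 0.9692.
Path (b) isobaric: W = P₁(V₂ − V₁) → W_b/(P₁V₁) = 1.636.
W_a / W_b = 0.9692 / 1.636 = 0.5925.

W_a / W_b ≈ 0.592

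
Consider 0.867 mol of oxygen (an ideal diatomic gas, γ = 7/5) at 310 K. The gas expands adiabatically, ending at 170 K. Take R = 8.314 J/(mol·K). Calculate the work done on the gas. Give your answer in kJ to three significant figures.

Adiabatic ⇒ Q = 0, so W_by = −ΔU = nCᵥ(T₁ − T₂).
Cᵥ = 5R/2 = 20.79 J/(mol·K).
W = (0.867)(20.79)(310 − 170) = 2523 J.
Work on gas = −W_by = -2523 J.

W ≈ -2.52 kJ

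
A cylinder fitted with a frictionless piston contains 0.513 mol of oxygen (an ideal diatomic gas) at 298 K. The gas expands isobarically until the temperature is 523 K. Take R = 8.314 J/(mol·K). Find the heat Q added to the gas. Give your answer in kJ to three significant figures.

Isobaric: W = nRΔT = (0.513)(8.314)(225) = 959.6 J.
ΔU = nCᵥΔT with Cᵥ = 5R/2: ΔU = (0.513)(20.79)(225) = 2399 J.
Q = ΔU + W = 2399 + 959.6 = 3359 J.

Q ≈ 3.36 kJ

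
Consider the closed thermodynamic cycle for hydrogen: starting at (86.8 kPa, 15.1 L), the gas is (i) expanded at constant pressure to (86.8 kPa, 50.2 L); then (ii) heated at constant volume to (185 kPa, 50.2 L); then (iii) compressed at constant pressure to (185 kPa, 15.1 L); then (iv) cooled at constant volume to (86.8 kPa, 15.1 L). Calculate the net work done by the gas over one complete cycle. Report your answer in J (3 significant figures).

Constant-volume legs do no work.
W(i) = (86.8)(50.2 − 15.1) = 3047 J; W(iii) = (185)(15.1 − 50.2) = -6494 J.
W_net = 3047 − 6494 = -3447 J (the counter-clockwise enclosed area).

W_net ≈ -3450 J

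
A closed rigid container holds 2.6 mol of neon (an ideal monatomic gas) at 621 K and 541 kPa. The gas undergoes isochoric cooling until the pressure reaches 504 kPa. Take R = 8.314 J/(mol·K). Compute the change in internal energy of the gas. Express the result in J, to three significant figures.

Constant volume ⇒ W = 0, so Q = ΔU = nCᵥΔT with Cᵥ = 3R/2 = 12.47 J/(mol·K).
At constant V, T₂/T₁ = P₂/P₁ ⇒ ΔT = T₁(P₂/P₁ − 1) = 621·(504/541 − 1) = -42.47 K.
ΔU = (2.6)(12.47)(-42.47) = -1377 J.

ΔU ≈ -1380 J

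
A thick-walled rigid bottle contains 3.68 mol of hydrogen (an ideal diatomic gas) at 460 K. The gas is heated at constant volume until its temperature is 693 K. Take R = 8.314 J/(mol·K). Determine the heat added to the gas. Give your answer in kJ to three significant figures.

Q ≈ 17.8 kJ

Constant volume ⇒ W = 0, so Q = ΔU = nCᵥΔT with Cᵥ = 5R/2 = 20.79 J/(mol·K).
ΔU = (3.68)(20.79)(693 − 460) = 17822 J.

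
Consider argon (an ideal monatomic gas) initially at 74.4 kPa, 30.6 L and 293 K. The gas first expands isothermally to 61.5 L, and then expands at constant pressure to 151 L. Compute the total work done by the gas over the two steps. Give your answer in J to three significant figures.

Step 1 (isothermal): W = P₁V₁ ln(V₂/V₁) = (2277) ln(61.5/30.6) = 1589 J.
After step 1: P = 37.02 kPa, V = 61.5 L, T = 293 K.
Step 2 (isobaric): W = PΔV = (37.02 kPa)(151 − 61.5 L) = 3313 J.
W_total = 1589 + 3313 = 4902 J.

W_total ≈ 4900 J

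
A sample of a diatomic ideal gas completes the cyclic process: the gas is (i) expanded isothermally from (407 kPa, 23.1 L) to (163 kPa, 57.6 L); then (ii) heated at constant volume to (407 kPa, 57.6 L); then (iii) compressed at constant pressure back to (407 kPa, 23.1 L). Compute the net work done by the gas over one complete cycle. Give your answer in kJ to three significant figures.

W_net ≈ -5.45 kJ

Leg (i): W = PᵢVᵢ ln(V_f/Vᵢ) = (9402) ln(57.6/23.1) = 8590 J.
Leg (ii): W = 0.
Leg (iii): W = PΔV = (407)(23.1 − 57.6) = -14042 J.
W_net = 8590 − 14042 = -5451 J.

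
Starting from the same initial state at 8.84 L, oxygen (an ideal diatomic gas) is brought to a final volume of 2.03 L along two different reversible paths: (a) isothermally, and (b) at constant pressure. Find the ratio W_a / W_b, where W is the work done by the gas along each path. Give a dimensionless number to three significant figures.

Path (a) isothermal: W = P₁V₁ ln(V₂/V₁) → W_a/(P₁V₁) = -1.471.
Path (b) isobaric: W = P₁(V₂ − V₁) → W_b/(P₁V₁) = -0.7704.
W_a / W_b = -1.471 / -0.7704 = 1.91.

W_a / W_b ≈ 1.91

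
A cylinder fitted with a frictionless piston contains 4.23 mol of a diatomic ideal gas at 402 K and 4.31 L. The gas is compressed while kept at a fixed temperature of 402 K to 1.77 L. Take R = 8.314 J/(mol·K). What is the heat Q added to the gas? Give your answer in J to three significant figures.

Isothermal ⇒ ΔU = 0, so Q = W = nRT ln(V₂/V₁).
Q = (4.23)(8.314)(402) ln(1.77/4.31) = 14138 × -0.89 = -12582 J.

Q ≈ -12600 J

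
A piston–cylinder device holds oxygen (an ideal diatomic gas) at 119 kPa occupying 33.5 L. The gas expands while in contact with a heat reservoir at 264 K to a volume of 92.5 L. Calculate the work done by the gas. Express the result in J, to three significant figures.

Isothermal: W = nRT ln(V₂/V₁) = P₁V₁ ln(V₂/V₁).
P₁V₁ = (119 kPa)(33.5 L) = 3986 J.
W = 3986 × ln(92.5/33.5) = 3986 × 1.016
W_by_gas = 4049 J.

W ≈ 4050 J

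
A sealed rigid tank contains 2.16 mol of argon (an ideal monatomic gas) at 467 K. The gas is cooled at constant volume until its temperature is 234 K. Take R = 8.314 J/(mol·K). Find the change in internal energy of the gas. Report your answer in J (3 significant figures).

ΔU ≈ -6280 J

Constant volume ⇒ W = 0, so Q = ΔU = nCᵥΔT with Cᵥ = 3R/2 = 12.47 J/(mol·K).
ΔU = (2.16)(12.47)(234 − 467) = -6276 J.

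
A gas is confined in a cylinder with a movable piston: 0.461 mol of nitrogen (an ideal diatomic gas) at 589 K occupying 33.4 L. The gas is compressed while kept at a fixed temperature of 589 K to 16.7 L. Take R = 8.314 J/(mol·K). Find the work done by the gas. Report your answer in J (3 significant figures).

Isothermal: W = nRT ln(V₂/V₁).
W = (0.461)(8.314)(589) × ln(16.7/33.4)
  = 2257 × -0.6931
W_by_gas = -1565 J.

W ≈ -1560 J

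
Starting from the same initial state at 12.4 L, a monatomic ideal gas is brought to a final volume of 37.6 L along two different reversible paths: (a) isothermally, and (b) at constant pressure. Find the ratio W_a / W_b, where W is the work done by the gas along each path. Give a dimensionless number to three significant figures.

Path (a) isothermal: W = P₁V₁ ln(V₂/V₁) → W_a/(P₁V₁) = 1.109.
Path (b) isobaric: W = P₁(V₂ − V₁) → W_b/(P₁V₁) = 2.032.
W_a / W_b = 1.109 / 2.032 = 0.5458.

W_a / W_b ≈ 0.546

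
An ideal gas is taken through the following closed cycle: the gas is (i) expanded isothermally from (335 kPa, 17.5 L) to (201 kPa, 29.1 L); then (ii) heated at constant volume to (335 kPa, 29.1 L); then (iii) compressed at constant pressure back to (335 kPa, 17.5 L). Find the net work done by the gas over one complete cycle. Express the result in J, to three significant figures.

Leg (i): W = PᵢVᵢ ln(V_f/Vᵢ) = (5862) ln(29.1/17.5) = 2981 J.
Leg (ii): W = 0.
Leg (iii): W = PΔV = (335)(17.5 − 29.1) = -3886 J.
W_net = 2981 − 3886 = -904.7 J.

W_net ≈ -905 J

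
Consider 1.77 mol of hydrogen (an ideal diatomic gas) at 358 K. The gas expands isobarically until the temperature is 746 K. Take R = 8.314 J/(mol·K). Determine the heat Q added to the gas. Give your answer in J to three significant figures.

Q ≈ 20000 J

Isobaric: W = nRΔT = (1.77)(8.314)(388) = 5710 J.
ΔU = nCᵥΔT with Cᵥ = 5R/2: ΔU = (1.77)(20.79)(388) = 14274 J.
Q = ΔU + W = 14274 + 5710 = 19984 J.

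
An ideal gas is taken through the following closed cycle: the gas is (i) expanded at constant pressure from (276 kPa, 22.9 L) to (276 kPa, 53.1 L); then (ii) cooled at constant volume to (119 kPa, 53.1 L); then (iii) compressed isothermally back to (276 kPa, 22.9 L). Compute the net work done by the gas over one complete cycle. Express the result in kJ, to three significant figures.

W_net ≈ 3.02 kJ

Leg (i): W = PΔV = (276)(53.1 − 22.9) = 8335 J.
Leg (ii): W = 0.
Leg (iii): W = PᵢVᵢ ln(V_f/Vᵢ) = (6319) ln(22.9/53.1) = -5314 J.
W_net = 8335 − 5314 = 3021 J.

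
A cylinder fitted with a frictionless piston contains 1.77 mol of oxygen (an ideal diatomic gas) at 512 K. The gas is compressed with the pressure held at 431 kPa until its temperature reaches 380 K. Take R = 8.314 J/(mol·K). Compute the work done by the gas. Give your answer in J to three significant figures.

W ≈ -1940 J

Isobaric: W = P ΔV = nR ΔT.
W = (1.77)(8.314)(380 − 512) = -1942 J.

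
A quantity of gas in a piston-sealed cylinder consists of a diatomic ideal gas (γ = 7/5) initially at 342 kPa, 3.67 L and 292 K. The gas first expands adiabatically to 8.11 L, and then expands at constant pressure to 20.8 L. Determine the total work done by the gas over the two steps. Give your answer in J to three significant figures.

Step 1 (adiabatic): W = (P₁V₁ − P₂V₂)/(γ−1) = (1255 − 914)/0.4 = 852.8 J.
After step 1: P = 112.7 kPa, V = 8.11 L, T = 212.6 K.
Step 2 (isobaric): W = PΔV = (112.7 kPa)(20.8 − 8.11 L) = 1430 J.
W_total = 852.8 + 1430 = 2283 J.

W_total ≈ 2280 J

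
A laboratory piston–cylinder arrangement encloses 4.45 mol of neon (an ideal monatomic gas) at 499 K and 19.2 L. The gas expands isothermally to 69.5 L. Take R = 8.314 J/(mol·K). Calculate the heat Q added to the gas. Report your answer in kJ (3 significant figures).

Q ≈ 23.7 kJ

Isothermal ⇒ ΔU = 0, so Q = W = nRT ln(V₂/V₁).
Q = (4.45)(8.314)(499) ln(69.5/19.2) = 18462 × 1.286 = 23749 J.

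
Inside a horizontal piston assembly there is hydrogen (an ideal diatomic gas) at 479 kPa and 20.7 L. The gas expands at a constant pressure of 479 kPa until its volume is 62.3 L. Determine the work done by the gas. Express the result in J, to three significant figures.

Isobaric: W = P ΔV.
W = (479 kPa)(62.3 − 20.7 L) = (479)(41.6) = 19926 J.

W ≈ 19900 J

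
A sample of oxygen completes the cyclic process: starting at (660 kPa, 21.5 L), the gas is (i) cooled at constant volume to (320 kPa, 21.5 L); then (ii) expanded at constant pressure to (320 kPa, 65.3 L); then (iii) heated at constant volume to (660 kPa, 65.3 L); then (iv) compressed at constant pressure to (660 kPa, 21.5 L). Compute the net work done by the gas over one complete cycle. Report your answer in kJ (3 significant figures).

W_net ≈ -14.9 kJ

Constant-volume legs do no work.
W(ii) = (320)(65.3 − 21.5) = 14016 J; W(iv) = (660)(21.5 − 65.3) = -28908 J.
W_net = 14016 − 28908 = -14892 J (the counter-clockwise enclosed area).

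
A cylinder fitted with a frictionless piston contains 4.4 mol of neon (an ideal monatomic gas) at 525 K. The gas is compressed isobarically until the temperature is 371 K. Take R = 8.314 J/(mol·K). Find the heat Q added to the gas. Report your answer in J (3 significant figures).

Q ≈ -14100 J

Isobaric: W = nRΔT = (4.4)(8.314)(-154) = -5634 J.
ΔU = nCᵥΔT with Cᵥ = 3R/2: ΔU = (4.4)(12.47)(-154) = -8450 J.
Q = ΔU + W = -8450 − 5634 = -14084 J.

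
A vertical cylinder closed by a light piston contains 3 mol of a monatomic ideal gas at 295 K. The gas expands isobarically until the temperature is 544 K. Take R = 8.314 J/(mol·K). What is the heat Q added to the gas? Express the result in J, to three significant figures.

Q ≈ 15500 J

Isobaric: W = nRΔT = (3)(8.314)(249) = 6211 J.
ΔU = nCᵥΔT with Cᵥ = 3R/2: ΔU = (3)(12.47)(249) = 9316 J.
Q = ΔU + W = 9316 + 6211 = 15526 J.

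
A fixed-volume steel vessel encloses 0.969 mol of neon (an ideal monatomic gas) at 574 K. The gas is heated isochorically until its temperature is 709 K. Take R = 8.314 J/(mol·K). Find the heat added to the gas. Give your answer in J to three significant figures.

Constant volume ⇒ W = 0, so Q = ΔU = nCᵥΔT with Cᵥ = 3R/2 = 12.47 J/(mol·K).
ΔU = (0.969)(12.47)(709 − 574) = 1631 J.

Q ≈ 1630 J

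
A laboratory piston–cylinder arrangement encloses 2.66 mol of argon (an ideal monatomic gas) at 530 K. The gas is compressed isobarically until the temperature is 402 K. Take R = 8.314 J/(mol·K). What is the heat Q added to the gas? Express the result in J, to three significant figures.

Isobaric: W = nRΔT = (2.66)(8.314)(-128) = -2831 J.
ΔU = nCᵥΔT with Cᵥ = 3R/2: ΔU = (2.66)(12.47)(-128) = -4246 J.
Q = ΔU + W = -4246 − 2831 = -7077 J.

Q ≈ -7080 J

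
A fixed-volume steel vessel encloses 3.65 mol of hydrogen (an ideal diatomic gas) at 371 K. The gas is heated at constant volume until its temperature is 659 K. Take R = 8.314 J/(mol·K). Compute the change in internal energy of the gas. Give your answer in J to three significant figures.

ΔU ≈ 21800 J

Constant volume ⇒ W = 0, so Q = ΔU = nCᵥΔT with Cᵥ = 5R/2 = 20.79 J/(mol·K).
ΔU = (3.65)(20.79)(659 − 371) = 21849 J.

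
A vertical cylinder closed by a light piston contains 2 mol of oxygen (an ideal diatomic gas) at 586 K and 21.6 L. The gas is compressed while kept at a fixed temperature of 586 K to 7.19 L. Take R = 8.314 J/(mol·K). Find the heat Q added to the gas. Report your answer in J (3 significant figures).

Isothermal ⇒ ΔU = 0, so Q = W = nRT ln(V₂/V₁).
Q = (2)(8.314)(586) ln(7.19/21.6) = 9744 × -1.1 = -10718 J.

Q ≈ -10700 J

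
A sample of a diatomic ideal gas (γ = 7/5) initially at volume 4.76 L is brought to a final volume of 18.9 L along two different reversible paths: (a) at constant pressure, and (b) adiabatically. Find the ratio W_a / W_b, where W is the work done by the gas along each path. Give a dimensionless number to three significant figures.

W_a / W_b ≈ 2.80

Path (a) isobaric: W = P₁(V₂ − V₁) → W_a/(P₁V₁) = 2.971.
Path (b) adiabatic: W = P₁V₁(1 − (V₁/V₂)^(γ−1))/(γ−1) → W_b/(P₁V₁) = 1.06.
W_a / W_b = 2.971 / 1.06 = 2.803.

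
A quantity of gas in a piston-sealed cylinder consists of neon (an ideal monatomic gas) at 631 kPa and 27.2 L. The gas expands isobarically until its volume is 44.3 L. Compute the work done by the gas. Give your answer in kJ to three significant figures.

W ≈ 10.8 kJ

Isobaric: W = P ΔV.
W = (631 kPa)(44.3 − 27.2 L) = (631)(17.1) = 10790 J.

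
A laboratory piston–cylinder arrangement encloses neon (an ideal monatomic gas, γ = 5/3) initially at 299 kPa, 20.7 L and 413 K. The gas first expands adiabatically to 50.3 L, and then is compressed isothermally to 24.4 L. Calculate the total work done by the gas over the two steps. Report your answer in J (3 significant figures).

W_total ≈ 1670 J

Step 1 (adiabatic): W = (P₁V₁ − P₂V₂)/(γ−1) = (6189 − 3424)/0.667 = 4147 J.
After step 1: P = 68.08 kPa, V = 50.3 L, T = 228.5 K.
Step 2 (isothermal): W = P₁V₁ ln(V₂/V₁) = (3424) ln(24.4/50.3) = -2477 J.
W_total = 4147 − 2477 = 1670 J.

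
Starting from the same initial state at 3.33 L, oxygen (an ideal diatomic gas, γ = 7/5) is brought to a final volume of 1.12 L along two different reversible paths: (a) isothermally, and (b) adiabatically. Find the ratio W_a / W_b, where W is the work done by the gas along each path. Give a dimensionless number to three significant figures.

Path (a) isothermal: W = P₁V₁ ln(V₂/V₁) → W_a/(P₁V₁) = -1.09.
Path (b) adiabatic: W = P₁V₁(1 − (V₁/V₂)^(γ−1))/(γ−1) → W_b/(P₁V₁) = -1.366.
W_a / W_b = -1.09 / -1.366 = 0.7979.

W_a / W_b ≈ 0.798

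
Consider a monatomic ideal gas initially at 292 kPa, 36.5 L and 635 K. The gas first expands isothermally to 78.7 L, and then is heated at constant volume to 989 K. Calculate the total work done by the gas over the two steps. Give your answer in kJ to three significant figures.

W_total ≈ 8.19 kJ

Step 1 (isothermal): W = P₁V₁ ln(V₂/V₁) = (10658) ln(78.7/36.5) = 8189 J.
Step 2 (isochoric): W = 0 (constant volume).
W_total = 8189 + 0 = 8189 J.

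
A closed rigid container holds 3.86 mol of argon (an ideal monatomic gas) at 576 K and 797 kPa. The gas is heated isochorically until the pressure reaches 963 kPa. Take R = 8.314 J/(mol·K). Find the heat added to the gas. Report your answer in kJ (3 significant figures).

Q ≈ 5.78 kJ

Constant volume ⇒ W = 0, so Q = ΔU = nCᵥΔT with Cᵥ = 3R/2 = 12.47 J/(mol·K).
At constant V, T₂/T₁ = P₂/P₁ ⇒ ΔT = T₁(P₂/P₁ − 1) = 576·(963/797 − 1) = 120 K.
ΔU = (3.86)(12.47)(120) = 5775 J.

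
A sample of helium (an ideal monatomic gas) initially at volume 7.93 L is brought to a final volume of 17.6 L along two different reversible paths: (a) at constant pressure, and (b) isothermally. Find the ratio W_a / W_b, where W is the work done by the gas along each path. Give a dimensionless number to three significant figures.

Path (a) isobaric: W = P₁(V₂ − V₁) → W_a/(P₁V₁) = 1.219.
Path (b) isothermal: W = P₁V₁ ln(V₂/V₁) → W_b/(P₁V₁) = 0.7972.
W_a / W_b = 1.219 / 0.7972 = 1.53.

W_a / W_b ≈ 1.53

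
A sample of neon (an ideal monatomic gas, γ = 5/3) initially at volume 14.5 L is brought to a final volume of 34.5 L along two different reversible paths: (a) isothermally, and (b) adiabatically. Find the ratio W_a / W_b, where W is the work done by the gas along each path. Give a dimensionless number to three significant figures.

W_a / W_b ≈ 1.32

Path (a) isothermal: W = P₁V₁ ln(V₂/V₁) → W_a/(P₁V₁) = 0.8668.
Path (b) adiabatic: W = P₁V₁(1 − (V₁/V₂)^(γ−1))/(γ−1) → W_b/(P₁V₁) = 0.6584.
W_a / W_b = 0.8668 / 0.6584 = 1.317.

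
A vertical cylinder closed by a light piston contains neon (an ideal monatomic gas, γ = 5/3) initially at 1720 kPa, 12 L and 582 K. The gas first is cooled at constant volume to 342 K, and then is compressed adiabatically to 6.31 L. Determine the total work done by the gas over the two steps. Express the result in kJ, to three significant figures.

Step 1 (isochoric): W = 0 (constant volume).
After step 1: P = 1011 kPa (V unchanged).
Step 2 (adiabatic): W = (P₁V₁ − P₂V₂)/(γ−1) = (12129 − 18617)/0.667 = -9733 J.
W_total = 0 − 9733 = -9733 J.

W_total ≈ -9.73 kJ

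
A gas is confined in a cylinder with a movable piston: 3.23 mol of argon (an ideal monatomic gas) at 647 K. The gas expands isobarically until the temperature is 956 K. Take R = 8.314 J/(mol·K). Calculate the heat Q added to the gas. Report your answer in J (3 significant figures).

Isobaric: W = nRΔT = (3.23)(8.314)(309) = 8298 J.
ΔU = nCᵥΔT with Cᵥ = 3R/2: ΔU = (3.23)(12.47)(309) = 12447 J.
Q = ΔU + W = 12447 + 8298 = 20745 J.

Q ≈ 20700 J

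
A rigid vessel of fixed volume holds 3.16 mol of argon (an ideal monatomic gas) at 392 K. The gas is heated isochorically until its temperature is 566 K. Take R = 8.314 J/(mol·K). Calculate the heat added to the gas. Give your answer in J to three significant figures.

Q ≈ 6860 J

Constant volume ⇒ W = 0, so Q = ΔU = nCᵥΔT with Cᵥ = 3R/2 = 12.47 J/(mol·K).
ΔU = (3.16)(12.47)(566 − 392) = 6857 J.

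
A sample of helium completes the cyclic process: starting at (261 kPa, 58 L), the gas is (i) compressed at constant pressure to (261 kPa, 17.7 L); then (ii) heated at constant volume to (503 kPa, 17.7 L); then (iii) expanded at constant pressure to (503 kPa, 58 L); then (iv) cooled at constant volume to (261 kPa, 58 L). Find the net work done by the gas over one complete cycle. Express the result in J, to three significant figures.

W_net ≈ 9750 J

Constant-volume legs do no work.
W(i) = (261)(17.7 − 58) = -10518 J; W(iii) = (503)(58 − 17.7) = 20271 J.
W_net = -10518 + 20271 = 9753 J (the clockwise enclosed area).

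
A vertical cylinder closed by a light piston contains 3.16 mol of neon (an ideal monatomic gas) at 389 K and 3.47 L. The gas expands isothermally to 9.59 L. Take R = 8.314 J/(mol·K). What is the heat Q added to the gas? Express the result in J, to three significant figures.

Isothermal ⇒ ΔU = 0, so Q = W = nRT ln(V₂/V₁).
Q = (3.16)(8.314)(389) ln(9.59/3.47) = 10220 × 1.017 = 10389 J.

Q ≈ 10400 J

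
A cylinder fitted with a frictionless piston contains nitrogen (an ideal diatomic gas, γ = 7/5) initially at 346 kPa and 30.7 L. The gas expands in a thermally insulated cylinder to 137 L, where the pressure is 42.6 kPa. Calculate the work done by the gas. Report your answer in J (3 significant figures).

W ≈ 12000 J

Adiabatic: W = (P₁V₁ − P₂V₂)/(γ − 1) with γ = 7/5.
P₁V₁ = 10622 J, P₂V₂ = 5836 J.
W = (10622 − 5836) / 0.4 = 11965 J.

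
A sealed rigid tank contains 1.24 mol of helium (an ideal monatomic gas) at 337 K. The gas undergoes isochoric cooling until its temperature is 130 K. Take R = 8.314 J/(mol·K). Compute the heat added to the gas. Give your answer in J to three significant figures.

Constant volume ⇒ W = 0, so Q = ΔU = nCᵥΔT with Cᵥ = 3R/2 = 12.47 J/(mol·K).
ΔU = (1.24)(12.47)(130 − 337) = -3201 J.

Q ≈ -3200 J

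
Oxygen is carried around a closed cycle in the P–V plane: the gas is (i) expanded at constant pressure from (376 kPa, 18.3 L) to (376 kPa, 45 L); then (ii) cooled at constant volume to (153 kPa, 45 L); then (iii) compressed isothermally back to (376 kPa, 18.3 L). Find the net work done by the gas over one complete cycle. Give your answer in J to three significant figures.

Leg (i): W = PΔV = (376)(45 − 18.3) = 10039 J.
Leg (ii): W = 0.
Leg (iii): W = PᵢVᵢ ln(V_f/Vᵢ) = (6885) ln(18.3/45) = -6195 J.
W_net = 10039 − 6195 = 3844 J.

W_net ≈ 3840 J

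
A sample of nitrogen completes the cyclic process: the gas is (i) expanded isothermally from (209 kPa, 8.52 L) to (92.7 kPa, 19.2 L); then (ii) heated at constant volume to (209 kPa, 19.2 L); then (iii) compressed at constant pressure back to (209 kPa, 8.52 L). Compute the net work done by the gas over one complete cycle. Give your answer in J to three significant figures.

Leg (i): W = PᵢVᵢ ln(V_f/Vᵢ) = (1781) ln(19.2/8.52) = 1447 J.
Leg (ii): W = 0.
Leg (iii): W = PΔV = (209)(8.52 − 19.2) = -2232 J.
W_net = 1447 − 2232 = -785.3 J.

W_net ≈ -785 J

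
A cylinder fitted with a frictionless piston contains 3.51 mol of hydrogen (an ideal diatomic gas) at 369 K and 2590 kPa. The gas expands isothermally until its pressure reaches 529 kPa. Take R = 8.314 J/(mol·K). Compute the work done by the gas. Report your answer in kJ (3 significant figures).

W ≈ 17.1 kJ

Isothermal process: W = nRT ln(V₂/V₁) = nRT ln(P₁/P₂).
W = (3.51)(8.314)(369) × ln(2590/529)
  = 10768 × ln(4.896) = 10768 × 1.588
W_by_gas = 17104 J.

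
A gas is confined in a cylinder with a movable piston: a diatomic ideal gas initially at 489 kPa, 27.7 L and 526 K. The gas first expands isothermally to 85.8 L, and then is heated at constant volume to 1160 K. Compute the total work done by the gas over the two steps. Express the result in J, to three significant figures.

Step 1 (isothermal): W = P₁V₁ ln(V₂/V₁) = (13545) ln(85.8/27.7) = 15314 J.
Step 2 (isochoric): W = 0 (constant volume).
W_total = 15314 + 0 = 15314 J.

W_total ≈ 15300 J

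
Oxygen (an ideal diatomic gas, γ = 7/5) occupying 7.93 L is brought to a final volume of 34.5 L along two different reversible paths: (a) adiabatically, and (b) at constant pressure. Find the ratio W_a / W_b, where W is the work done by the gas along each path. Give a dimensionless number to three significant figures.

Path (a) adiabatic: W = P₁V₁(1 − (V₁/V₂)^(γ−1))/(γ−1) → W_a/(P₁V₁) = 1.112.
Path (b) isobaric: W = P₁(V₂ − V₁) → W_b/(P₁V₁) = 3.351.
W_a / W_b = 1.112 / 3.351 = 0.3318.

W_a / W_b ≈ 0.332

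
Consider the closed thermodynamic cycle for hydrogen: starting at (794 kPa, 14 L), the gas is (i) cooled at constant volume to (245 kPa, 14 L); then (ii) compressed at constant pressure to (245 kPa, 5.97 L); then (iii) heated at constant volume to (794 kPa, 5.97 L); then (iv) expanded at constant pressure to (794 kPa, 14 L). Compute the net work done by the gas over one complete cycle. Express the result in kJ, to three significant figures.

Constant-volume legs do no work.
W(ii) = (245)(5.97 − 14) = -1967 J; W(iv) = (794)(14 − 5.97) = 6376 J.
W_net = -1967 + 6376 = 4408 J (the clockwise enclosed area).

W_net ≈ 4.41 kJ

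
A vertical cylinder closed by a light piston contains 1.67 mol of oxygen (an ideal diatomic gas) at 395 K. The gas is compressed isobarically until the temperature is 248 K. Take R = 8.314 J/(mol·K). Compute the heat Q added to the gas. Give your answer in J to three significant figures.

Isobaric: W = nRΔT = (1.67)(8.314)(-147) = -2041 J.
ΔU = nCᵥΔT with Cᵥ = 5R/2: ΔU = (1.67)(20.79)(-147) = -5103 J.
Q = ΔU + W = -5103 − 2041 = -7144 J.

Q ≈ -7140 J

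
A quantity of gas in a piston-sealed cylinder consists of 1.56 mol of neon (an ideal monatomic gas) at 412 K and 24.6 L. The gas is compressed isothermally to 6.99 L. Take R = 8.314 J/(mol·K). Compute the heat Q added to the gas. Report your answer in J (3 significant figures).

Q ≈ -6720 J

Isothermal ⇒ ΔU = 0, so Q = W = nRT ln(V₂/V₁).
Q = (1.56)(8.314)(412) ln(6.99/24.6) = 5344 × -1.258 = -6724 J.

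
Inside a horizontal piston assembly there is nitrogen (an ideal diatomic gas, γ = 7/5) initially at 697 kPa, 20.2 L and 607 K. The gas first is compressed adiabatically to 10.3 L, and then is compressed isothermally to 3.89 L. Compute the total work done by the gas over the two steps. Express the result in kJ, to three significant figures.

W_total ≈ -28.8 kJ

Step 1 (adiabatic): W = (P₁V₁ − P₂V₂)/(γ−1) = (14079 − 18433)/0.4 = -10883 J.
After step 1: P = 1790 kPa, V = 10.3 L, T = 794.7 K.
Step 2 (isothermal): W = P₁V₁ ln(V₂/V₁) = (18433) ln(3.89/10.3) = -17949 J.
W_total = -10883 − 17949 = -28832 J.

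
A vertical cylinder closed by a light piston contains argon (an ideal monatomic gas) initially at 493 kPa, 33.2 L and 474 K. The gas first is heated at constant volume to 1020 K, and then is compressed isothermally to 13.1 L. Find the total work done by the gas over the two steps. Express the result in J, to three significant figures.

W_total ≈ -32800 J

Step 1 (isochoric): W = 0 (constant volume).
After step 1: P = 1061 kPa (V unchanged).
Step 2 (isothermal): W = P₁V₁ ln(V₂/V₁) = (35221) ln(13.1/33.2) = -32754 J.
W_total = 0 − 32754 = -32754 J.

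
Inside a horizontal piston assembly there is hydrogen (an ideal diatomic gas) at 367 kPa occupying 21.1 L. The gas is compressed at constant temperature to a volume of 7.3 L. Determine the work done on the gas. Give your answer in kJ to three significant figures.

W ≈ 8.22 kJ

Isothermal: W = nRT ln(V₂/V₁) = P₁V₁ ln(V₂/V₁).
P₁V₁ = (367 kPa)(21.1 L) = 7744 J.
W = 7744 × ln(7.3/21.1) = 7744 × -1.061
W_by_gas = -8219 J; work on gas = −W_by = 8219 J.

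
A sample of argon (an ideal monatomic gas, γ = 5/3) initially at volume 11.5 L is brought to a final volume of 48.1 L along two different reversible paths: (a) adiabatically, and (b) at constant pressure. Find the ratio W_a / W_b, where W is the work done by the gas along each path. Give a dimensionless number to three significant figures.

W_a / W_b ≈ 0.290

Path (a) adiabatic: W = P₁V₁(1 − (V₁/V₂)^(γ−1))/(γ−1) → W_a/(P₁V₁) = 0.9222.
Path (b) isobaric: W = P₁(V₂ − V₁) → W_b/(P₁V₁) = 3.183.
W_a / W_b = 0.9222 / 3.183 = 0.2898.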